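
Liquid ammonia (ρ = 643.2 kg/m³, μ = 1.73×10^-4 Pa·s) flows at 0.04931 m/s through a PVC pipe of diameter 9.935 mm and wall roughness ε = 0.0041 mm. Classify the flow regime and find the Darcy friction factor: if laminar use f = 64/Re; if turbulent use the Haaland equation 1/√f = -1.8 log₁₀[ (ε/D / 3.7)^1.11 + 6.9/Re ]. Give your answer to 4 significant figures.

Re = ρVD/μ = 643.2·0.04931·0.009935/0.000173 = 1821.
Re < 2300 → laminar, so f = 64/Re = 0.03514 (roughness is irrelevant in laminar flow).

f ≈ 0.03514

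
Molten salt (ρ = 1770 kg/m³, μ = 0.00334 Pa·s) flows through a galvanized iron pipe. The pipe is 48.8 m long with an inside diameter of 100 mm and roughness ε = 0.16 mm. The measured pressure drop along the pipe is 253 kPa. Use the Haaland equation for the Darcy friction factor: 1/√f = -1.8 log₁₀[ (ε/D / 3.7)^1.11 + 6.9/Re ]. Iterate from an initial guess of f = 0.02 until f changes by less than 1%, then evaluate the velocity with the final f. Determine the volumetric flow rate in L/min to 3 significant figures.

Rearranging Darcy-Weisbach: V = √(2·ΔP·D/(f·L·ρ)). With ε/D = 0.00016/0.1 = 0.0016, iterate starting from f = 0.02:
  f = 0.02 → V = √(2·2.53e+05·0.1/(0.02·48.8·1770)) = 5.412 m/s; Re = ρVD/μ = 2.868e+05; f → 0.02278
  f = 0.02278 → V = 5.071 m/s; Re = 2.687e+05; f → 0.02282
Converged (Δf/f < 1%). With the final f = 0.02282: V = √(2·2.53e+05·0.1/(0.02282·48.8·1770)) = 5.066 m/s.
Q = V·A = 5.066·(π/4·0.1²) = 0.03979 m³/s = 2390 L/min.

Q ≈ 2390 L/min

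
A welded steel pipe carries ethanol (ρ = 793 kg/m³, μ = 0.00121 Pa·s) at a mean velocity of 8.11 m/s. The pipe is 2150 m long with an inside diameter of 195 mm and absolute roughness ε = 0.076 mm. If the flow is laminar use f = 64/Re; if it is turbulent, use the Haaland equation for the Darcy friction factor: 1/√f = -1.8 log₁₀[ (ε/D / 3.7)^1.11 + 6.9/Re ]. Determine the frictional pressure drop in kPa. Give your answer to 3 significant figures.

Reynolds number Re = ρVD/μ = 793 · 8.11 · 0.195 / 0.00121 = 1.036e+06.
Re > 4000 → turbulent. Relative roughness ε/D = 7.6e-05/0.195 = 0.00039. Haaland: 1/√f = -1.8 log₁₀[(0.00039/3.7)^1.11 + 6.9/1.036e+06] = -1.8 log₁₀[3.85e-05 + 6.66e-06] = 7.822, so f = 0.01634.
Darcy-Weisbach: ΔP = f(L/D)(ρV²/2) = 0.01634·(2150/0.195)·(793·8.11²/2) = 0.01634·1.103e+04·2.608e+04 = 4.699e+06 Pa.
ΔP = 4.699e+06 Pa = 4700 kPa.

ΔP ≈ 4700 kPa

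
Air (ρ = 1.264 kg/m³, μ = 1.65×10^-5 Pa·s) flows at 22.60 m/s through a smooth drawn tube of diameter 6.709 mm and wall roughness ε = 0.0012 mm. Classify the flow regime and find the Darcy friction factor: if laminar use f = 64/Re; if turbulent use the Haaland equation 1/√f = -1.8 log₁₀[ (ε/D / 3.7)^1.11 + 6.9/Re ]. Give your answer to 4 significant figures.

Re = ρVD/μ = 1.264·22.6·0.006709/1.65e-05 = 1.162e+04.
Re > 4000 → turbulent. ε/D = 1.2e-06/0.006709 = 0.000179; Haaland: 1/√f = -1.8 log₁₀[1.62e-05 + 0.000594] = 5.786, so f = 0.02987.

f ≈ 0.02987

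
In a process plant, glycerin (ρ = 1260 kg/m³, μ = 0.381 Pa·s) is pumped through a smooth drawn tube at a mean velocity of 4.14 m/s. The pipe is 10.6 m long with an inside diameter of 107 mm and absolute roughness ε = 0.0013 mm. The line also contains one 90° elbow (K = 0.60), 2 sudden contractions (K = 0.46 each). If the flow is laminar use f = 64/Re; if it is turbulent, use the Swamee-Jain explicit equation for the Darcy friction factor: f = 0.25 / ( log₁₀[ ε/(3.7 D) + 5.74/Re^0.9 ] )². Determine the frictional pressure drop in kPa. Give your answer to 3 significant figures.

Reynolds number Re = ρVD/μ = 1260 · 4.14 · 0.107 / 0.381 = 1465.
Re < 2300 → laminar flow, so f = 64/Re = 64/1465 = 0.04369 (the turbulent correlation is not needed).
Total minor-loss coefficient ΣK = 1·0.6 + 2·0.46 = 1.52.
ΔP = [f·L/D + ΣK]·(ρV²/2) = [0.04369·10.6/0.107 + 1.52]·(1260·4.14²/2) = [4.328 + 1.52]·1.08e+04 = 6.314e+04 Pa.
ΔP = 6.314e+04 Pa = 63.1 kPa.

ΔP ≈ 63.1 kPa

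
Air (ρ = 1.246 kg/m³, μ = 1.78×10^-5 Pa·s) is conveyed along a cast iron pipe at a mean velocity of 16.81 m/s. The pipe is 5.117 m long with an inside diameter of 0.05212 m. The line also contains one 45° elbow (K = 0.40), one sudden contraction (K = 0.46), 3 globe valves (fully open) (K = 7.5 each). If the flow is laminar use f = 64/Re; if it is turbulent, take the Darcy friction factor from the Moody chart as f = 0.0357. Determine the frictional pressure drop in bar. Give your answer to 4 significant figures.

Reynolds number Re = ρVD/μ = 1.246 · 16.81 · 0.05212 / 1.78e-05 = 6.133e+04.
Re > 4000 → turbulent; use the Moody-chart value f = 0.0357.
Total minor-loss coefficient ΣK = 1·0.4 + 1·0.46 + 3·7.5 = 23.4.
ΔP = [f·L/D + ΣK]·(ρV²/2) = [0.0357·5.117/0.05212 + 23.4]·(1.246·16.81²/2) = [3.505 + 23.4]·176 = 4729 Pa.
ΔP = 4729 Pa = 0.04729 bar.

ΔP ≈ 0.04729 bar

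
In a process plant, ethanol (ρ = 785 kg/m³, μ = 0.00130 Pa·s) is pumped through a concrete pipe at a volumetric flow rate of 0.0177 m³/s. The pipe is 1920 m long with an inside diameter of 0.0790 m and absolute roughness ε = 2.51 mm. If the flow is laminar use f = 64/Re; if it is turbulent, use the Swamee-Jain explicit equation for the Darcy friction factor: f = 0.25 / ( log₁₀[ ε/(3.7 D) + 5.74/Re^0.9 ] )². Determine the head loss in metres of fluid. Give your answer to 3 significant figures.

h_f ≈ 951 m

Cross-sectional area A = πD²/4 = π(0.079)²/4 = 0.004902 m²; mean velocity V = Q/A = 0.0177/0.004902 = 3.611 m/s.
Reynolds number Re = ρVD/μ = 785 · 3.611 · 0.079 / 0.0013 = 1.723e+05.
Re > 4000 → turbulent. Relative roughness ε/D = 0.00251/0.079 = 0.0318. Swamee-Jain: f = 0.25/(log₁₀[0.0318/3.7 + 5.74/1.723e+05^0.9])² = 0.25/(log₁₀[0.00859 + 0.000111])² = 0.25/(-2.061)² = 0.05888.
Darcy-Weisbach: ΔP = f(L/D)(ρV²/2) = 0.05888·(1920/0.079)·(785·3.611²/2) = 0.05888·2.43e+04·5118 = 7.324e+06 Pa.
Head loss h_f = ΔP/(ρg) = 7.324e+06/(785·9.81) = 951 m.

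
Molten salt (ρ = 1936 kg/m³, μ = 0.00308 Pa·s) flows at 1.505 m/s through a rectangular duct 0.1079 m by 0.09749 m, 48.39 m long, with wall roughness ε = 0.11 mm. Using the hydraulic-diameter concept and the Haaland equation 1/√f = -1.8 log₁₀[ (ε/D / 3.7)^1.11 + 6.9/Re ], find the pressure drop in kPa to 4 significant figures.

ΔP ≈ 23.08 kPa

Hydraulic diameter D_h = 4A/P = 4·(0.1079·0.09749)/(2·(0.1079+0.09749)) = 0.04208/0.4108 = 0.1024 m.
Re = ρVD_h/μ = 1936·1.505·0.1024/0.00308 = 9.69e+04.
ε/D_h = 0.00011/0.1024 = 0.00107; Haaland gives 1/√f = -1.8 log₁₀[0.000118+7.12e-05] = 6.7, so f = 0.02228.
ΔP = f(L/D_h)(ρV²/2) = 0.02228·48.39/0.1024·2193 = 2.308e+04 Pa.
ΔP = 23.08 kPa.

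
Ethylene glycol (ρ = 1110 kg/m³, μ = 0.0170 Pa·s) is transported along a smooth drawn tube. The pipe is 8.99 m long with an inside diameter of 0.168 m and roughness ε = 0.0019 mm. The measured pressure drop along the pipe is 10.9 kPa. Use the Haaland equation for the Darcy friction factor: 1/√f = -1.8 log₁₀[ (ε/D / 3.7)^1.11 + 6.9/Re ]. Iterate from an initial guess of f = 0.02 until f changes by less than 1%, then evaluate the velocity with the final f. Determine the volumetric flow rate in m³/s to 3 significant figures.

Rearranging Darcy-Weisbach: V = √(2·ΔP·D/(f·L·ρ)). With ε/D = 1.9e-06/0.168 = 1.13e-05, iterate starting from f = 0.02:
  f = 0.02 → V = √(2·1.09e+04·0.168/(0.02·8.99·1110)) = 4.284 m/s; Re = ρVD/μ = 4.699e+04; f → 0.02103
  f = 0.02103 → V = 4.178 m/s; Re = 4.582e+04; f → 0.02115
Converged (Δf/f < 1%). With the final f = 0.02115: V = √(2·1.09e+04·0.168/(0.02115·8.99·1110)) = 4.166 m/s.
Q = V·A = 4.166·(π/4·0.168²) = 0.09234 m³/s = 0.0923 m³/s.

Q ≈ 0.0923 m³/s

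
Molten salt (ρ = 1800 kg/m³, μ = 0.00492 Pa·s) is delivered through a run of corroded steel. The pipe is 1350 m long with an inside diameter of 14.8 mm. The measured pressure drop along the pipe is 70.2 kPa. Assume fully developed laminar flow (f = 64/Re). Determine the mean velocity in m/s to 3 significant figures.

For laminar flow, f = 64/Re with Re = ρVD/μ, so Darcy-Weisbach reduces to ΔP = 32μLV/D². Solving for V: V = ΔP·D²/(32μL) = 7.02e+04·(0.0148)²/(32·0.00492·1350) = 0.07235 m/s.
Check: Re = ρVD/μ = 1800·0.07235·0.0148/0.00492 = 391.7 < 2300, so the laminar assumption holds.

V ≈ 0.0723 m/s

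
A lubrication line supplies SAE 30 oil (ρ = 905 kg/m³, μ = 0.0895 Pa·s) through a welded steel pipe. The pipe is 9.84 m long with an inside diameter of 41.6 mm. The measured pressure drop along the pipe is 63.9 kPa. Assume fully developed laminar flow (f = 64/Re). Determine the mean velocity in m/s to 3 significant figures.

V ≈ 3.92 m/s

For laminar flow, f = 64/Re with Re = ρVD/μ, so Darcy-Weisbach reduces to ΔP = 32μLV/D². Solving for V: V = ΔP·D²/(32μL) = 6.39e+04·(0.0416)²/(32·0.0895·9.84) = 3.924 m/s.
Check: Re = ρVD/μ = 905·3.924·0.0416/0.0895 = 1651 < 2300, so the laminar assumption holds.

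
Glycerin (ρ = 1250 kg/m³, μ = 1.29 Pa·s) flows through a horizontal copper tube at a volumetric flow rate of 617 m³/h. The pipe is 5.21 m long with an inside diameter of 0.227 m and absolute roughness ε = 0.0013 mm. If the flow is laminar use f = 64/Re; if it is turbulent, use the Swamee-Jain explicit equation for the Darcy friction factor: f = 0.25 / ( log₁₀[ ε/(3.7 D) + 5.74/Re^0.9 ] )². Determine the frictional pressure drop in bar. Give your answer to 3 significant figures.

Q = 617 m³/h = 617/3600 = 0.1714 m³/s.
Cross-sectional area A = πD²/4 = π(0.227)²/4 = 0.04047 m²; mean velocity V = Q/A = 0.1714/0.04047 = 4.235 m/s.
Reynolds number Re = ρVD/μ = 1250 · 4.235 · 0.227 / 1.29 = 931.5.
Re < 2300 → laminar flow, so f = 64/Re = 64/931.5 = 0.06871 (the turbulent correlation is not needed).
Darcy-Weisbach: ΔP = f(L/D)(ρV²/2) = 0.06871·(5.21/0.227)·(1250·4.235²/2) = 0.06871·22.95·1.121e+04 = 1.768e+04 Pa.
ΔP = 1.768e+04 Pa = 0.177 bar.

ΔP ≈ 0.177 bar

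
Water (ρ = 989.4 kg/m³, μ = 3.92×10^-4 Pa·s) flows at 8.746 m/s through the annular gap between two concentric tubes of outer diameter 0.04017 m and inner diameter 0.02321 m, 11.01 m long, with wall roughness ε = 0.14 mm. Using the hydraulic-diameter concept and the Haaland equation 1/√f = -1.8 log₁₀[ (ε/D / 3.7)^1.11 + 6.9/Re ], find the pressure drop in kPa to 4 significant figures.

Hydraulic diameter D_h = 4A/P = D_o - D_i = 0.04017 - 0.02321 = 0.01696 m.
Re = ρVD_h/μ = 989.4·8.746·0.01696/0.000392 = 3.744e+05.
ε/D_h = 0.00014/0.01696 = 0.00825; Haaland gives 1/√f = -1.8 log₁₀[0.00114+1.84e-05] = 5.285, so f = 0.0358.
ΔP = f(L/D_h)(ρV²/2) = 0.0358·11.01/0.01696·3.784e+04 = 8.794e+05 Pa.
ΔP = 879.4 kPa.

ΔP ≈ 879.4 kPa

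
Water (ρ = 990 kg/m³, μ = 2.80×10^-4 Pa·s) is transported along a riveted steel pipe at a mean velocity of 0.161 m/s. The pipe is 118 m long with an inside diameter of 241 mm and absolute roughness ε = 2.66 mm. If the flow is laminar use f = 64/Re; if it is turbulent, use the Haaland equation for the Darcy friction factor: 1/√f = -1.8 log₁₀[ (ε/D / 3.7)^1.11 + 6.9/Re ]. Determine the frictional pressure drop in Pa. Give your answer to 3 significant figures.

ΔP ≈ 249 Pa

Reynolds number Re = ρVD/μ = 990 · 0.161 · 0.241 / 0.00028 = 1.372e+05.
Re > 4000 → turbulent. Relative roughness ε/D = 0.00266/0.241 = 0.011. Haaland: 1/√f = -1.8 log₁₀[(0.011/3.7)^1.11 + 6.9/1.372e+05] = -1.8 log₁₀[0.00157 + 5.03e-05] = 5.021, so f = 0.03967.
Darcy-Weisbach: ΔP = f(L/D)(ρV²/2) = 0.03967·(118/0.241)·(990·0.161²/2) = 0.03967·489.6·12.83 = 249.2 Pa.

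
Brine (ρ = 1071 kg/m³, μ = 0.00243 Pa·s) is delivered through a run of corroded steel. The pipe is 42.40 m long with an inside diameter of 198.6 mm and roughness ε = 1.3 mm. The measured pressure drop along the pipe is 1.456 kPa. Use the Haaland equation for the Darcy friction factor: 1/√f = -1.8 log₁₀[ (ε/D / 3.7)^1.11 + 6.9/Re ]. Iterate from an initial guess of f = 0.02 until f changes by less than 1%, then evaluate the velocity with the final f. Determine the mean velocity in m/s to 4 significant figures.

V ≈ 0.6085 m/s

Rearranging Darcy-Weisbach: V = √(2·ΔP·D/(f·L·ρ)). With ε/D = 0.0013/0.1986 = 0.00655, iterate starting from f = 0.02:
  f = 0.02 → V = √(2·1456·0.1986/(0.02·42.4·1071)) = 0.798 m/s; Re = ρVD/μ = 6.985e+04; f → 0.03409
  f = 0.03409 → V = 0.6112 m/s; Re = 5.35e+04; f → 0.03439
Converged (Δf/f < 1%). With the final f = 0.03439: V = √(2·1456·0.1986/(0.03439·42.4·1071)) = 0.6085 m/s.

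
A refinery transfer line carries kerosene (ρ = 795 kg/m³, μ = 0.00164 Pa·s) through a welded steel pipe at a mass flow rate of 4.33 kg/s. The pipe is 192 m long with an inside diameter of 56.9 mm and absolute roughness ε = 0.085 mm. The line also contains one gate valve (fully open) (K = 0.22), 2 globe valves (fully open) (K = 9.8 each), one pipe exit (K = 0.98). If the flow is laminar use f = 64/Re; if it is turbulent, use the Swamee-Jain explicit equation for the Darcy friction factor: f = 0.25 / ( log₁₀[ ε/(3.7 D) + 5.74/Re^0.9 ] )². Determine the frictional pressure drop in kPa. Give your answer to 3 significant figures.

ΔP ≈ 192 kPa

A = πD²/4 = π(0.0569)²/4 = 0.002543 m²; mean velocity V = ṁ/(ρA) = 4.33/(795 · 0.002543) = 2.142 m/s.
Reynolds number Re = ρVD/μ = 795 · 2.142 · 0.0569 / 0.00164 = 5.908e+04.
Re > 4000 → turbulent. Relative roughness ε/D = 8.5e-05/0.0569 = 0.00149. Swamee-Jain: f = 0.25/(log₁₀[0.00149/3.7 + 5.74/5.908e+04^0.9])² = 0.25/(log₁₀[0.000404 + 0.000291])² = 0.25/(-3.158)² = 0.02507.
Total minor-loss coefficient ΣK = 1·0.22 + 2·9.8 + 1·0.98 = 20.8.
ΔP = [f·L/D + ΣK]·(ρV²/2) = [0.02507·192/0.0569 + 20.8]·(795·2.142²/2) = [84.59 + 20.8]·1824 = 1.922e+05 Pa.
ΔP = 1.922e+05 Pa = 192 kPa.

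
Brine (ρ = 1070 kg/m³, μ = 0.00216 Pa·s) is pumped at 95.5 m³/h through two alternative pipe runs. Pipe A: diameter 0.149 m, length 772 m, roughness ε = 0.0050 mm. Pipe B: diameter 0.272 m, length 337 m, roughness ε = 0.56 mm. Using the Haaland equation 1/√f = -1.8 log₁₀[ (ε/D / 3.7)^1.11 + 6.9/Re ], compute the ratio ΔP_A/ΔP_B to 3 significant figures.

ΔP_A/ΔP_B ≈ 31.4

Pipe A: V = Q/A = 0.02653/0.01744 = 1.521 m/s; Re = 1.123e+05; ε/D = 3.36e-05; Haaland → f = 0.01755; ΔP_A = f(L/D)(ρV²/2) = 1.126e+05 Pa.
Pipe B: V = Q/A = 0.02653/0.05811 = 0.4565 m/s; Re = 6.151e+04; ε/D = 0.00206; Haaland → f = 0.02596; ΔP_B = f(L/D)(ρV²/2) = 3586 Pa.
ΔP_A/ΔP_B = 1.126e+05/3586 = 31.4.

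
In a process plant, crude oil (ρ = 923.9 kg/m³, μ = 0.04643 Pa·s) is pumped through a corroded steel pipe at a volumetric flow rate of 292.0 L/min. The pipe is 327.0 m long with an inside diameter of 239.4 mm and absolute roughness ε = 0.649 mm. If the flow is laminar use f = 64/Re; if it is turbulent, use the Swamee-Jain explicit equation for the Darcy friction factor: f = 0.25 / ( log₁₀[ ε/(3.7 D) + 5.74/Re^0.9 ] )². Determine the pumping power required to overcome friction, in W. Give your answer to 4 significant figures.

Q = 292.0 L/min = 292.0/60000 = 0.004867 m³/s.
Cross-sectional area A = πD²/4 = π(0.2394)²/4 = 0.04501 m²; mean velocity V = Q/A = 0.004867/0.04501 = 0.1081 m/s.
Reynolds number Re = ρVD/μ = 923.9 · 0.1081 · 0.2394 / 0.0464 = 515.
Re < 2300 → laminar flow, so f = 64/Re = 64/515 = 0.1243 (the turbulent correlation is not needed).
Darcy-Weisbach: ΔP = f(L/D)(ρV²/2) = 0.1243·(327/0.2394)·(923.9·0.1081²/2) = 0.1243·1366·5.4 = 916.5 Pa.
Pumping power P = QΔP = 0.004867·916.5 = 4.4604 W = 4.460 W.

P ≈ 4.460 W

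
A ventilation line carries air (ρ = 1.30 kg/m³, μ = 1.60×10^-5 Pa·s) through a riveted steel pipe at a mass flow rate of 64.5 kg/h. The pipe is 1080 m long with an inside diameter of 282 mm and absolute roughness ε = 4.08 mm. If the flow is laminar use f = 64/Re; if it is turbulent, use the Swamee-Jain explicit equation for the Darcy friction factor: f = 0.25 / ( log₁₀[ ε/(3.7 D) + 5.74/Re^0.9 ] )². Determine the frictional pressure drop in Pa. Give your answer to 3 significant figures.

ΔP ≈ 6.36 Pa

ṁ = 64.5 kg/h = 64.5/3600 = 0.01792 kg/s.
A = πD²/4 = π(0.282)²/4 = 0.06246 m²; mean velocity V = ṁ/(ρA) = 0.01792/(1.3 · 0.06246) = 0.2207 m/s.
Reynolds number Re = ρVD/μ = 1.3 · 0.2207 · 0.282 / 1.6e-05 = 5056.
Re > 4000 → turbulent. Relative roughness ε/D = 0.00408/0.282 = 0.0145. Swamee-Jain: f = 0.25/(log₁₀[0.0145/3.7 + 5.74/5056^0.9])² = 0.25/(log₁₀[0.00391 + 0.00266])² = 0.25/(-2.182)² = 0.0525.
Darcy-Weisbach: ΔP = f(L/D)(ρV²/2) = 0.0525·(1080/0.282)·(1.3·0.2207²/2) = 0.0525·3830·0.03165 = 6.364 Pa.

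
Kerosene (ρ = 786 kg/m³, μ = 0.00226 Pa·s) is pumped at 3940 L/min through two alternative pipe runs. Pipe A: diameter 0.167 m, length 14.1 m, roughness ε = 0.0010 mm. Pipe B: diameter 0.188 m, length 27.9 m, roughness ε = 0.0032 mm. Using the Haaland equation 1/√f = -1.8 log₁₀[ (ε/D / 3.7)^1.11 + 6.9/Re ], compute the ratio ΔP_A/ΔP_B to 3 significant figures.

Pipe A: V = Q/A = 0.06567/0.0219 = 2.998 m/s; Re = 1.741e+05; ε/D = 5.99e-06; Haaland → f = 0.01596; ΔP_A = f(L/D)(ρV²/2) = 4759 Pa.
Pipe B: V = Q/A = 0.06567/0.02776 = 2.366 m/s; Re = 1.547e+05; ε/D = 1.7e-05; Haaland → f = 0.01639; ΔP_B = f(L/D)(ρV²/2) = 5350 Pa.
ΔP_A/ΔP_B = 4759/5350 = 0.889.

ΔP_A/ΔP_B ≈ 0.889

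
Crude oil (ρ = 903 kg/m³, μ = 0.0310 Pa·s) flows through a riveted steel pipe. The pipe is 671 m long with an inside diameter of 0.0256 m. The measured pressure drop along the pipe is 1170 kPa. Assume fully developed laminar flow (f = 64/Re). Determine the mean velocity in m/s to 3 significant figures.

V ≈ 1.15 m/s

For laminar flow, f = 64/Re with Re = ρVD/μ, so Darcy-Weisbach reduces to ΔP = 32μLV/D². Solving for V: V = ΔP·D²/(32μL) = 1.17e+06·(0.0256)²/(32·0.031·671) = 1.152 m/s.
Check: Re = ρVD/μ = 903·1.152·0.0256/0.031 = 859 < 2300, so the laminar assumption holds.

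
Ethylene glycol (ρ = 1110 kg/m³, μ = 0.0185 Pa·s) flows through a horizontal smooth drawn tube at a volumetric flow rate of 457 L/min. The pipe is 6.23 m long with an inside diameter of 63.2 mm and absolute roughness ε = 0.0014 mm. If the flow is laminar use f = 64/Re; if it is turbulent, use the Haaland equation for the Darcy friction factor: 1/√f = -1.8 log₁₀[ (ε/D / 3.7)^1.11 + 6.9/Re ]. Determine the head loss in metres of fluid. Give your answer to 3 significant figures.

h_f ≈ 0.936 m

Q = 457 L/min = 457/60000 = 0.007617 m³/s.
Cross-sectional area A = πD²/4 = π(0.0632)²/4 = 0.003137 m²; mean velocity V = Q/A = 0.007617/0.003137 = 2.428 m/s.
Reynolds number Re = ρVD/μ = 1110 · 2.428 · 0.0632 / 0.0185 = 9207.
Re > 4000 → turbulent. Relative roughness ε/D = 1.4e-06/0.0632 = 2.22e-05. Haaland: 1/√f = -1.8 log₁₀[(2.22e-05/3.7)^1.11 + 6.9/9207] = -1.8 log₁₀[1.59e-06 + 0.000749] = 5.624, so f = 0.03162.
Darcy-Weisbach: ΔP = f(L/D)(ρV²/2) = 0.03162·(6.23/0.0632)·(1110·2.428²/2) = 0.03162·98.58·3272 = 1.02e+04 Pa.
Head loss h_f = ΔP/(ρg) = 1.02e+04/(1110·9.81) = 0.936 m.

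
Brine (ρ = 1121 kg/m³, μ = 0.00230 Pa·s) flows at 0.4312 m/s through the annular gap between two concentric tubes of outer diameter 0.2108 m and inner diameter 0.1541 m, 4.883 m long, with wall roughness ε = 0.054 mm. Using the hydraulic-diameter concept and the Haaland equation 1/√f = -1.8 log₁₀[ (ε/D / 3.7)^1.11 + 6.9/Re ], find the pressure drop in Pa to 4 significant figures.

Hydraulic diameter D_h = 4A/P = D_o - D_i = 0.2108 - 0.1541 = 0.0567 m.
Re = ρVD_h/μ = 1121·0.4312·0.0567/0.0023 = 1.192e+04.
ε/D_h = 5.4e-05/0.0567 = 0.000952; Haaland gives 1/√f = -1.8 log₁₀[0.000104+0.000579] = 5.698, so f = 0.0308.
ΔP = f(L/D_h)(ρV²/2) = 0.0308·4.883/0.0567·104.2 = 276.4 Pa.

ΔP ≈ 276.4 Pa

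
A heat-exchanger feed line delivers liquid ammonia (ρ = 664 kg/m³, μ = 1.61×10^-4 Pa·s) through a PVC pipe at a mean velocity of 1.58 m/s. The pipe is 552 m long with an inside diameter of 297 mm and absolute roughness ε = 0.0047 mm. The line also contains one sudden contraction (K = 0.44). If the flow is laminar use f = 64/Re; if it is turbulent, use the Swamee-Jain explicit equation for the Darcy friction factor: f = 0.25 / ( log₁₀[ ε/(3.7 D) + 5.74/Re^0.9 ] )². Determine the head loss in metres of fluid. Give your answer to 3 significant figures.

Reynolds number Re = ρVD/μ = 664 · 1.58 · 0.297 / 0.000161 = 1.935e+06.
Re > 4000 → turbulent. Relative roughness ε/D = 4.7e-06/0.297 = 1.58e-05. Swamee-Jain: f = 0.25/(log₁₀[1.58e-05/3.7 + 5.74/1.935e+06^0.9])² = 0.25/(log₁₀[4.28e-06 + 1.26e-05])² = 0.25/(-4.772)² = 0.01098.
Total minor-loss coefficient ΣK = 1·0.44 = 0.44.
ΔP = [f·L/D + ΣK]·(ρV²/2) = [0.01098·552/0.297 + 0.44]·(664·1.58²/2) = [20.4 + 0.44]·828.8 = 1.727e+04 Pa.
Head loss h_f = ΔP/(ρg) = 1.727e+04/(664·9.81) = 2.65 m.

h_f ≈ 2.65 m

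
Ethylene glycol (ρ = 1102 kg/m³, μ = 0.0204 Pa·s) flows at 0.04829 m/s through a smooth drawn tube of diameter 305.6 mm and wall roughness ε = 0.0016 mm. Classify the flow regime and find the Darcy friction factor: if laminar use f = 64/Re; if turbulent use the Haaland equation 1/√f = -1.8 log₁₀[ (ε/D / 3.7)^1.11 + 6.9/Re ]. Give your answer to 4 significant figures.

Re = ρVD/μ = 1102·0.04829·0.3056/0.0204 = 797.2.
Re < 2300 → laminar, so f = 64/Re = 0.08028 (roughness is irrelevant in laminar flow).

f ≈ 0.08028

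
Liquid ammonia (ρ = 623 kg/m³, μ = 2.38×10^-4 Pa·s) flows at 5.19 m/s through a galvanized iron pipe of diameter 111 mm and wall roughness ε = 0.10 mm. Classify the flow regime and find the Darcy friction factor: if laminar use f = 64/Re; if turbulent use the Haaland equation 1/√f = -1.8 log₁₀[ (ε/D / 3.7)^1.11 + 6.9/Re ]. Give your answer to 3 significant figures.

f ≈ 0.0194

Re = ρVD/μ = 623·5.19·0.111/0.000238 = 1.508e+06.
Re > 4000 → turbulent. ε/D = 0.0001/0.111 = 0.000901; Haaland: 1/√f = -1.8 log₁₀[9.75e-05 + 4.58e-06] = 7.184, so f = 0.01938.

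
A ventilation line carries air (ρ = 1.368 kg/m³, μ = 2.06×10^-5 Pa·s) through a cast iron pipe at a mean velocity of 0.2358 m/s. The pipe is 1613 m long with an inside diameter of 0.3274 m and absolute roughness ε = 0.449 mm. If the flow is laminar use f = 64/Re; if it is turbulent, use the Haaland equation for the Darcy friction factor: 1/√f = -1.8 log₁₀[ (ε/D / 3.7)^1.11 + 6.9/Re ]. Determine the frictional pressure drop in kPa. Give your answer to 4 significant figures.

ΔP ≈ 0.007254 kPa

Reynolds number Re = ρVD/μ = 1.368 · 0.2358 · 0.3274 / 2.06e-05 = 5127.
Re > 4000 → turbulent. Relative roughness ε/D = 0.000449/0.3274 = 0.00137. Haaland: 1/√f = -1.8 log₁₀[(0.00137/3.7)^1.11 + 6.9/5127] = -1.8 log₁₀[0.000155 + 0.00135] = 5.082, so f = 0.03871.
Darcy-Weisbach: ΔP = f(L/D)(ρV²/2) = 0.03871·(1613/0.3274)·(1.368·0.2358²/2) = 0.03871·4927·0.03803 = 7.254 Pa.
ΔP = 7.254 Pa = 0.007254 kPa.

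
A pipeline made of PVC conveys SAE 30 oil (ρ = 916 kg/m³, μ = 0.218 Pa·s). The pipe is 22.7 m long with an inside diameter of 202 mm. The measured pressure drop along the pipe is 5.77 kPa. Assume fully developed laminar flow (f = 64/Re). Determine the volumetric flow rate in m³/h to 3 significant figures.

Q ≈ 172 m³/h

For laminar flow, f = 64/Re with Re = ρVD/μ, so Darcy-Weisbach reduces to ΔP = 32μLV/D². Solving for V: V = ΔP·D²/(32μL) = 5770·(0.202)²/(32·0.218·22.7) = 1.487 m/s.
Check: Re = ρVD/μ = 916·1.487·0.202/0.218 = 1262 < 2300, so the laminar assumption holds.
Q = V·A = 1.487·(π/4·0.202²) = 0.04765 m³/s = 172 m³/h.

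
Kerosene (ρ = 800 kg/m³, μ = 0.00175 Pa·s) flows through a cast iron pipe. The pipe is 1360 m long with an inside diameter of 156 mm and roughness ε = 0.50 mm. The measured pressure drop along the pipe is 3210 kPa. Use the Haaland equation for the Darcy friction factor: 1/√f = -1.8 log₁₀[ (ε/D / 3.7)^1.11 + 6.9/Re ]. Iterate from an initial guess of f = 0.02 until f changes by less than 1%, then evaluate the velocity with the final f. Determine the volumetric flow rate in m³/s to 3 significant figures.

Q ≈ 0.112 m³/s

Rearranging Darcy-Weisbach: V = √(2·ΔP·D/(f·L·ρ)). With ε/D = 0.0005/0.156 = 0.00321, iterate starting from f = 0.02:
  f = 0.02 → V = √(2·3.21e+06·0.156/(0.02·1360·800)) = 6.784 m/s; Re = ρVD/μ = 4.838e+05; f → 0.02695
  f = 0.02695 → V = 5.844 m/s; Re = 4.168e+05; f → 0.02699
Converged (Δf/f < 1%). With the final f = 0.02699: V = √(2·3.21e+06·0.156/(0.02699·1360·800)) = 5.84 m/s.
Q = V·A = 5.84·(π/4·0.156²) = 0.1116 m³/s = 0.112 m³/s.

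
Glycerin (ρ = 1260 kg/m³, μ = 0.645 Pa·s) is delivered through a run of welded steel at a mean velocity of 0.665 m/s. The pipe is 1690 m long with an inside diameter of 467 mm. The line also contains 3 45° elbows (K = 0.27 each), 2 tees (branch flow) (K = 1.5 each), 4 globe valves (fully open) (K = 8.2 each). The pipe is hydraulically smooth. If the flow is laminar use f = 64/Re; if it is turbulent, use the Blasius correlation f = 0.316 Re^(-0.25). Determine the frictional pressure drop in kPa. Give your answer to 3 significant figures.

Reynolds number Re = ρVD/μ = 1260 · 0.665 · 0.467 / 0.645 = 606.7.
Re < 2300 → laminar flow, so f = 64/Re = 64/606.7 = 0.1055 (the turbulent correlation is not needed).
Total minor-loss coefficient ΣK = 3·0.27 + 2·1.5 + 4·8.2 = 36.6.
ΔP = [f·L/D + ΣK]·(ρV²/2) = [0.1055·1690/0.467 + 36.6]·(1260·0.665²/2) = [381.8 + 36.6]·278.6 = 1.166e+05 Pa.
ΔP = 1.166e+05 Pa = 117 kPa.

ΔP ≈ 117 kPa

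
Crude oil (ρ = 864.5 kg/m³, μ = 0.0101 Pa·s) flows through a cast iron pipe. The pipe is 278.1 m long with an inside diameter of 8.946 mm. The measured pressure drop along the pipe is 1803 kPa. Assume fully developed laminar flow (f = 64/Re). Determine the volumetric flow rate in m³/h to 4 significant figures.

For laminar flow, f = 64/Re with Re = ρVD/μ, so Darcy-Weisbach reduces to ΔP = 32μLV/D². Solving for V: V = ΔP·D²/(32μL) = 1.803e+06·(0.008946)²/(32·0.0101·278.1) = 1.605 m/s.
Check: Re = ρVD/μ = 864.5·1.605·0.008946/0.0101 = 1229 < 2300, so the laminar assumption holds.
Q = V·A = 1.605·(π/4·0.008946²) = 0.0001009 m³/s = 0.3633 m³/h.

Q ≈ 0.3633 m³/h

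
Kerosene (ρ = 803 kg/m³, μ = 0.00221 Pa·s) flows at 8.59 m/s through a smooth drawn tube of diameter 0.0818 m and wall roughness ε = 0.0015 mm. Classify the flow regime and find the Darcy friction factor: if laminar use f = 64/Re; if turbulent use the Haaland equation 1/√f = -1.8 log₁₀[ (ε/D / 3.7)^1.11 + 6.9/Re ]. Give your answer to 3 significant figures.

f ≈ 0.0149

Re = ρVD/μ = 803·8.59·0.0818/0.00221 = 2.553e+05.
Re > 4000 → turbulent. ε/D = 1.5e-06/0.0818 = 1.83e-05; Haaland: 1/√f = -1.8 log₁₀[1.29e-06 + 2.7e-05] = 8.186, so f = 0.01492.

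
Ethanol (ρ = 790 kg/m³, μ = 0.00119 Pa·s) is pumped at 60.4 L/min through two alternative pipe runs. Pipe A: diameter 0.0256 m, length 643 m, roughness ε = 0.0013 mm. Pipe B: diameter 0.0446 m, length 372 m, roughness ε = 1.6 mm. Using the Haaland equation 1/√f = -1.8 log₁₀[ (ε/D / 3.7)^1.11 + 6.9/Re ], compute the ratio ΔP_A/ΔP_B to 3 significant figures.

ΔP_A/ΔP_B ≈ 10.0

Pipe A: V = Q/A = 0.001007/0.0005147 = 1.956 m/s; Re = 3.324e+04; ε/D = 5.08e-05; Haaland → f = 0.02286; ΔP_A = f(L/D)(ρV²/2) = 8.675e+05 Pa.
Pipe B: V = Q/A = 0.001007/0.001562 = 0.6444 m/s; Re = 1.908e+04; ε/D = 0.0359; Haaland → f = 0.06327; ΔP_B = f(L/D)(ρV²/2) = 8.654e+04 Pa.
ΔP_A/ΔP_B = 8.675e+05/8.654e+04 = 10.0.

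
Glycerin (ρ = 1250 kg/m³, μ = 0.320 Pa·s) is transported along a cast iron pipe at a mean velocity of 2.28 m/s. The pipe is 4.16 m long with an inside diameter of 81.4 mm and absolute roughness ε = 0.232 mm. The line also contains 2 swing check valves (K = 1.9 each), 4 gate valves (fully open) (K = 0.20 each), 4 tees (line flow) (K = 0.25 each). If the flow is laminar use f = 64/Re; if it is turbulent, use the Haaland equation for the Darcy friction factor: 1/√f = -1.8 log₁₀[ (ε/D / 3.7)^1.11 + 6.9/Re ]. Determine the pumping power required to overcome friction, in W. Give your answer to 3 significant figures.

P ≈ 390 W

Reynolds number Re = ρVD/μ = 1250 · 2.28 · 0.0814 / 0.32 = 725.
Re < 2300 → laminar flow, so f = 64/Re = 64/725 = 0.08828 (the turbulent correlation is not needed).
Total minor-loss coefficient ΣK = 2·1.9 + 4·0.2 + 4·0.25 = 5.6.
ΔP = [f·L/D + ΣK]·(ρV²/2) = [0.08828·4.16/0.0814 + 5.6]·(1250·2.28²/2) = [4.512 + 5.6]·3249 = 3.285e+04 Pa.
Q = V·A = 2.28·0.005204 = 0.01187 m³/s.
Pumping power P = QΔP = 0.01187·3.285e+04 = 389.8 W = 390 W.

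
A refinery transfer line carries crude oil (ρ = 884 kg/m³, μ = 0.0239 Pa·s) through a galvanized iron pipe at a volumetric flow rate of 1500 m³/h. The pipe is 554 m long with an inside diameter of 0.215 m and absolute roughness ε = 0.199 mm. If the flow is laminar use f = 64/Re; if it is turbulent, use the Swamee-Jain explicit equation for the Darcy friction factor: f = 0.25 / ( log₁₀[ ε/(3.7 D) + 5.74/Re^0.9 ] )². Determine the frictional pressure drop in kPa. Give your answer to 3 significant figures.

ΔP ≈ 3340 kPa

Q = 1500 m³/h = 1500/3600 = 0.4167 m³/s.
Cross-sectional area A = πD²/4 = π(0.215)²/4 = 0.03631 m²; mean velocity V = Q/A = 0.4167/0.03631 = 11.48 m/s.
Reynolds number Re = ρVD/μ = 884 · 11.48 · 0.215 / 0.0239 = 9.127e+04.
Re > 4000 → turbulent. Relative roughness ε/D = 0.000199/0.215 = 0.000926. Swamee-Jain: f = 0.25/(log₁₀[0.000926/3.7 + 5.74/9.127e+04^0.9])² = 0.25/(log₁₀[0.00025 + 0.000197])² = 0.25/(-3.349)² = 0.02228.
Darcy-Weisbach: ΔP = f(L/D)(ρV²/2) = 0.02228·(554/0.215)·(884·11.48²/2) = 0.02228·2577·5.822e+04 = 3.343e+06 Pa.
ΔP = 3.343e+06 Pa = 3340 kPa.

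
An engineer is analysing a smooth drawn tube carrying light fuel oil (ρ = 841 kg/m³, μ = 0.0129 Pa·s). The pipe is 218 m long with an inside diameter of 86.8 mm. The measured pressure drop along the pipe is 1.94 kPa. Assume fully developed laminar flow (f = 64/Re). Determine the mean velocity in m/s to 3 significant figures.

For laminar flow, f = 64/Re with Re = ρVD/μ, so Darcy-Weisbach reduces to ΔP = 32μLV/D². Solving for V: V = ΔP·D²/(32μL) = 1940·(0.0868)²/(32·0.0129·218) = 0.1624 m/s.
Check: Re = ρVD/μ = 841·0.1624·0.0868/0.0129 = 919.1 < 2300, so the laminar assumption holds.

V ≈ 0.162 m/s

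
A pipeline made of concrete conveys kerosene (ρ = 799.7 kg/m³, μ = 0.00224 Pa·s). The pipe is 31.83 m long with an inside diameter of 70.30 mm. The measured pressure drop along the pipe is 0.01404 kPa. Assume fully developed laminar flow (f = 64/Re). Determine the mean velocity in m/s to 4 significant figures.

V ≈ 0.03041 m/s

For laminar flow, f = 64/Re with Re = ρVD/μ, so Darcy-Weisbach reduces to ΔP = 32μLV/D². Solving for V: V = ΔP·D²/(32μL) = 14.04·(0.0703)²/(32·0.00224·31.83) = 0.03041 m/s.
Check: Re = ρVD/μ = 799.7·0.03041·0.0703/0.00224 = 763.3 < 2300, so the laminar assumption holds.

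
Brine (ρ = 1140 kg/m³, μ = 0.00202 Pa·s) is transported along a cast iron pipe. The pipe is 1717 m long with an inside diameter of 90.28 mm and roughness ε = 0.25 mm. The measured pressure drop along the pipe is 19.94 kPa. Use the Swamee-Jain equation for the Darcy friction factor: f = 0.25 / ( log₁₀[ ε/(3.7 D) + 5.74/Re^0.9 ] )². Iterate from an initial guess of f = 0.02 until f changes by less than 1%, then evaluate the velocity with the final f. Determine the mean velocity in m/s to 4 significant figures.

V ≈ 0.2317 m/s

Rearranging Darcy-Weisbach: V = √(2·ΔP·D/(f·L·ρ)). With ε/D = 0.00025/0.09028 = 0.00277, iterate starting from f = 0.02:
  f = 0.02 → V = √(2·1.994e+04·0.09028/(0.02·1717·1140)) = 0.3033 m/s; Re = ρVD/μ = 1.545e+04; f → 0.03273
  f = 0.03273 → V = 0.2371 m/s; Re = 1.208e+04; f → 0.03413
  f = 0.03413 → V = 0.2322 m/s; Re = 1.183e+04; f → 0.03425
Converged (Δf/f < 1%). With the final f = 0.03425: V = √(2·1.994e+04·0.09028/(0.03425·1717·1140)) = 0.2317 m/s.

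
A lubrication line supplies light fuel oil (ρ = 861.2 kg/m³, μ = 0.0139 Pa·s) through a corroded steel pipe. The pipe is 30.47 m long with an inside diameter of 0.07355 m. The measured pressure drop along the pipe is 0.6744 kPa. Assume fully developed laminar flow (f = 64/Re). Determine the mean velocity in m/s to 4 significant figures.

V ≈ 0.2692 m/s

For laminar flow, f = 64/Re with Re = ρVD/μ, so Darcy-Weisbach reduces to ΔP = 32μLV/D². Solving for V: V = ΔP·D²/(32μL) = 674.4·(0.07355)²/(32·0.0139·30.47) = 0.2692 m/s.
Check: Re = ρVD/μ = 861.2·0.2692·0.07355/0.0139 = 1227 < 2300, so the laminar assumption holds.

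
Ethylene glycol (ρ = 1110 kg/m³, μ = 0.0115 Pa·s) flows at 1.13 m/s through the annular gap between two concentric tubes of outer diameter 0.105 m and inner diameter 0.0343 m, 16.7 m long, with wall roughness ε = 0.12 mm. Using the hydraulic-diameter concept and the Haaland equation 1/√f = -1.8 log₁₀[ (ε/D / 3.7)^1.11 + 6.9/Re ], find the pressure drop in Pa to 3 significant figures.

ΔP ≈ 5890 Pa

Hydraulic diameter D_h = 4A/P = D_o - D_i = 0.105 - 0.0343 = 0.0707 m.
Re = ρVD_h/μ = 1110·1.13·0.0707/0.0115 = 7711.
ε/D_h = 0.00012/0.0707 = 0.0017; Haaland gives 1/√f = -1.8 log₁₀[0.000197+0.000895] = 5.331, so f = 0.03518.
ΔP = f(L/D_h)(ρV²/2) = 0.03518·16.7/0.0707·708.7 = 5889 Pa.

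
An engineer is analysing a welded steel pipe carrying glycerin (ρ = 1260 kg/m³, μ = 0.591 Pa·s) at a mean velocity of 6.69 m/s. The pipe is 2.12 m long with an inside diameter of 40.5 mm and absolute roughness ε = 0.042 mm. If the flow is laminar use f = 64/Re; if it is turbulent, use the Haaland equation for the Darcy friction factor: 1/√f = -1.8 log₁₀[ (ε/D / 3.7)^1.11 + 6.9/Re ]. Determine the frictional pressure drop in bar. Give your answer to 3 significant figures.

ΔP ≈ 1.64 bar

Reynolds number Re = ρVD/μ = 1260 · 6.69 · 0.0405 / 0.591 = 577.6.
Re < 2300 → laminar flow, so f = 64/Re = 64/577.6 = 0.1108 (the turbulent correlation is not needed).
Darcy-Weisbach: ΔP = f(L/D)(ρV²/2) = 0.1108·(2.12/0.0405)·(1260·6.69²/2) = 0.1108·52.35·2.82e+04 = 1.635e+05 Pa.
ΔP = 1.635e+05 Pa = 1.64 bar.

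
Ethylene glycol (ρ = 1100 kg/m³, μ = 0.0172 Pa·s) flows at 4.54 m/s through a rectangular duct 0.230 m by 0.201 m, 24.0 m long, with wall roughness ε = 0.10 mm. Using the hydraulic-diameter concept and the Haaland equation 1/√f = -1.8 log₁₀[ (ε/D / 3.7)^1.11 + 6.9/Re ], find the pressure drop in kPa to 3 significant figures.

ΔP ≈ 27.1 kPa

Hydraulic diameter D_h = 4A/P = 4·(0.23·0.201)/(2·(0.23+0.201)) = 0.1849/0.862 = 0.2145 m.
Re = ρVD_h/μ = 1100·4.54·0.2145/0.0172 = 6.229e+04.
ε/D_h = 0.0001/0.2145 = 0.000466; Haaland gives 1/√f = -1.8 log₁₀[4.69e-05+0.000111] = 6.844, so f = 0.02135.
ΔP = f(L/D_h)(ρV²/2) = 0.02135·24/0.2145·1.134e+04 = 2.708e+04 Pa.
ΔP = 27.1 kPa.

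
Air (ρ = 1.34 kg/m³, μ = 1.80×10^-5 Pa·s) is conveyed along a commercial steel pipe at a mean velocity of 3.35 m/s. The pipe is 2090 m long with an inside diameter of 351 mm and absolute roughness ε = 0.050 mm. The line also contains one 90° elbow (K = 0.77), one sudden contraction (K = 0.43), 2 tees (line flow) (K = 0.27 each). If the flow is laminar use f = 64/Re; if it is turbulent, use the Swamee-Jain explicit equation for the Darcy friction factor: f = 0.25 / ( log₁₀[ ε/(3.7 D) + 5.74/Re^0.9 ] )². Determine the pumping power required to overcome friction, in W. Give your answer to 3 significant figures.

Reynolds number Re = ρVD/μ = 1.34 · 3.35 · 0.351 / 1.8e-05 = 8.754e+04.
Re > 4000 → turbulent. Relative roughness ε/D = 5e-05/0.351 = 0.000142. Swamee-Jain: f = 0.25/(log₁₀[0.000142/3.7 + 5.74/8.754e+04^0.9])² = 0.25/(log₁₀[3.85e-05 + 0.000205])² = 0.25/(-3.614)² = 0.01914.
Total minor-loss coefficient ΣK = 1·0.77 + 1·0.43 + 2·0.27 = 1.74.
ΔP = [f·L/D + ΣK]·(ρV²/2) = [0.01914·2090/0.351 + 1.74]·(1.34·3.35²/2) = [114 + 1.74]·7.519 = 870 Pa.
Q = V·A = 3.35·0.09676 = 0.3242 m³/s.
Pumping power P = QΔP = 0.3242·870 = 282.0 W = 282 W.

P ≈ 282 W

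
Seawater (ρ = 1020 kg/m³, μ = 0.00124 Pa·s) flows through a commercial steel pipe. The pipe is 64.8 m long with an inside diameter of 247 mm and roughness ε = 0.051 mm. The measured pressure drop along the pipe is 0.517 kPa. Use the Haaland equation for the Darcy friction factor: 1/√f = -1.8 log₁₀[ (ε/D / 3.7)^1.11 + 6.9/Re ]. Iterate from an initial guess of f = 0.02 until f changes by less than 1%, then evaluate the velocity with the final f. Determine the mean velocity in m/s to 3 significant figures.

Rearranging Darcy-Weisbach: V = √(2·ΔP·D/(f·L·ρ)). With ε/D = 5.1e-05/0.247 = 0.000206, iterate starting from f = 0.02:
  f = 0.02 → V = √(2·517·0.247/(0.02·64.8·1020)) = 0.4395 m/s; Re = ρVD/μ = 8.931e+04; f → 0.01913
  f = 0.01913 → V = 0.4494 m/s; Re = 9.131e+04; f → 0.01906
Converged (Δf/f < 1%). With the final f = 0.01906: V = √(2·517·0.247/(0.01906·64.8·1020)) = 0.4503 m/s.

V ≈ 0.450 m/s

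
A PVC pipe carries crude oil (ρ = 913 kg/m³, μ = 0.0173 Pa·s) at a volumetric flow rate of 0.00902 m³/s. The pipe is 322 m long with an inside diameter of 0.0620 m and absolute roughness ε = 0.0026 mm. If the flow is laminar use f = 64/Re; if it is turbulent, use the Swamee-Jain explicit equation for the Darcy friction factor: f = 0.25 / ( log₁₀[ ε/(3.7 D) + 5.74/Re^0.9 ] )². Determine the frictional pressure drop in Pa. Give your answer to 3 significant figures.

ΔP ≈ 661000 Pa

Cross-sectional area A = πD²/4 = π(0.062)²/4 = 0.003019 m²; mean velocity V = Q/A = 0.00902/0.003019 = 2.988 m/s.
Reynolds number Re = ρVD/μ = 913 · 2.988 · 0.062 / 0.0173 = 9776.
Re > 4000 → turbulent. Relative roughness ε/D = 2.6e-06/0.062 = 4.19e-05. Swamee-Jain: f = 0.25/(log₁₀[4.19e-05/3.7 + 5.74/9776^0.9])² = 0.25/(log₁₀[1.13e-05 + 0.00147])² = 0.25/(-2.829)² = 0.03124.
Darcy-Weisbach: ΔP = f(L/D)(ρV²/2) = 0.03124·(322/0.062)·(913·2.988²/2) = 0.03124·5194·4075 = 6.611e+05 Pa.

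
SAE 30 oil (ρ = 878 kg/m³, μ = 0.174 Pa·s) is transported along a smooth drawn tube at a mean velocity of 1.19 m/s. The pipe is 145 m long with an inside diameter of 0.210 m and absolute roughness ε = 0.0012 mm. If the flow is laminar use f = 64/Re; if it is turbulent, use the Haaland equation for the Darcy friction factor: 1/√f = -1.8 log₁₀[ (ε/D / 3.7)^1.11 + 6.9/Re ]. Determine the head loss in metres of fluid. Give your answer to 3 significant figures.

Reynolds number Re = ρVD/μ = 878 · 1.19 · 0.21 / 0.174 = 1261.
Re < 2300 → laminar flow, so f = 64/Re = 64/1261 = 0.05075 (the turbulent correlation is not needed).
Darcy-Weisbach: ΔP = f(L/D)(ρV²/2) = 0.05075·(145/0.21)·(878·1.19²/2) = 0.05075·690.5·621.7 = 2.179e+04 Pa.
Head loss h_f = ΔP/(ρg) = 2.179e+04/(878·9.81) = 2.53 m.

h_f ≈ 2.53 m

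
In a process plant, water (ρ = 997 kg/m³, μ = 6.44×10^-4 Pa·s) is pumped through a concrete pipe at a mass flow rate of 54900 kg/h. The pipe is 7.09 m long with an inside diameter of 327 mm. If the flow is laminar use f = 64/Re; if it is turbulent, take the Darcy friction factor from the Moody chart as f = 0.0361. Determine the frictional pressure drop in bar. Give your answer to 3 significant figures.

ṁ = 54900 kg/h = 54900/3600 = 15.25 kg/s.
A = πD²/4 = π(0.327)²/4 = 0.08398 m²; mean velocity V = ṁ/(ρA) = 15.25/(997 · 0.08398) = 0.1821 m/s.
Reynolds number Re = ρVD/μ = 997 · 0.1821 · 0.327 / 0.000644 = 9.22e+04.
Re > 4000 → turbulent; use the Moody-chart value f = 0.0361.
Darcy-Weisbach: ΔP = f(L/D)(ρV²/2) = 0.0361·(7.09/0.327)·(997·0.1821²/2) = 0.0361·21.68·16.54 = 12.94 Pa.
ΔP = 12.94 Pa = 1.29×10^-4 bar.

ΔP ≈ 1.29×10^-4 bar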